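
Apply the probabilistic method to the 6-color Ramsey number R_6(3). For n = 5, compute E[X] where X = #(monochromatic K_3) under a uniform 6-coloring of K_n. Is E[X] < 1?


E[X] = C(5, 3) · 6^{1 − 3} = 10 · 6^{−2} = 10/36.
As a reduced fraction: E[X] = 5/18 ≈ 0.27778.
Is E[X] < 1? YES.
Since E[X] < 1, there exists a 6-coloring of K_{5} with no monochromatic K_3; hence R_6(3) > 5.

E[X] = 5/18 ≈ 0.27778; E[X] < 1, so R_6(3) > 5.


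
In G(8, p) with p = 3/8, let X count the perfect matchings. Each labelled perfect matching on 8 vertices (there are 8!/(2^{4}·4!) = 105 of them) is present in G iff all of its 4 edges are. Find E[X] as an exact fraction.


K_8 has 8!/(2^{4}·4!) = 105 labelled perfect matchings.
For each such perfect matching H, let X_H = 1 if all 4 edges of H are present in G. Then P[X_H = 1] = p^{4} = (3/8)^{4} = 81/4096.
By linearity of expectation: E[X] = Σ_H E[X_H] = 105 · p^{4} = 105 · 81/4096 = 8505/4096.
Numerically: E[X] ≈ 2.0764.

E[X] = 105 · (3/8)^{4} = 8505/4096 ≈ 2.0764.


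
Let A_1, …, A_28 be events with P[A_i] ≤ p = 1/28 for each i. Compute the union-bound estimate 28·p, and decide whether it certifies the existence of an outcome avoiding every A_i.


Union bound: P[∪_{i=1}^{28} A_i] ≤ Σ_i P[A_i] ≤ 28·p = 28·(1/28) = 1.
Numerically: 1 ≈ 1.0000000.
Is 1 < 1? NO.
Since the bound 1 is ≥ 1, the union bound is uninformative here; it does NOT by itself certify existence.

28·p = 1 ≈ 1.0000000; existence NOT certified by the union bound.


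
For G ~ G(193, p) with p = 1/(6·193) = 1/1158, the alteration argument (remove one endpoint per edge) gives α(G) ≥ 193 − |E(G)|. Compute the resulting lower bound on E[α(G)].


E[|E(G)|] = C(193, 2)·p = 18528 · (1/1158) = 16.
E[α(G)] ≥ n − E[|E(G)|] = 193 − 16 = 177.
Numerically: ≈ 177.00000.
(This is only a lower bound; the true E[α(G)] may be larger.)

E[α(G)] ≥ 177 ≈ 177.00000.


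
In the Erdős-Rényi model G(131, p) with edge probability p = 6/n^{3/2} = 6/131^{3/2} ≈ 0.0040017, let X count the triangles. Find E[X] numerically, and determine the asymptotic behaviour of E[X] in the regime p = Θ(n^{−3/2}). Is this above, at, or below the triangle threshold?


Number of potential triangles: C(131, 3) = 366145.
Each occurs with probability p³ ≈ (0.0040017)³ ≈ 6.40815371e-08.
By linearity: E[X] = C(131, 3)·p³ ≈ 366145 · 6.40815371e-08 ≈ 0.023463.
Since α = 3/2 > 1, p = c/n^{3/2} = o(1/n) is below the triangle threshold p ~ 1/n. Asymptotically E[X] ~ (c³/6)·n^{3(1−α)} = (6³/6)·n^{-1.5} → 0, so by Markov's inequality G has no triangles w.h.p.

E[X] ≈ 0.023463; in regime p = Θ(1/n^{3/2}) E[X] tends to 0 (below the triangle threshold p ~ 1/n).


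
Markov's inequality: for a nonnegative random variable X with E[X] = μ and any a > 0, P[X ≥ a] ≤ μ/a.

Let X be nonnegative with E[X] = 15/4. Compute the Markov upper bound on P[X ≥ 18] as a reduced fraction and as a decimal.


μ = E[X] = 15/4, a = 18.
Markov: P[X ≥ 18] ≤ μ/a = (15/4)/18 = 5/24.
Numerically: ≈ 0.2083.
(Since a = 18 > μ = 3.7500, the bound 5/24 is < 1 and informative.)

P[X ≥ 18] ≤ 5/24 ≈ 0.2083.


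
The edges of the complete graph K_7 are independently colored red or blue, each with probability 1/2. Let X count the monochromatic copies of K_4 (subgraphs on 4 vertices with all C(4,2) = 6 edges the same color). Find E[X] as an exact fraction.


Let X = Σ_S X_S over the C(7, 4) = 35 subsets S of size 4, where X_S = 1 if the K_4 on S is monochromatic.
For a fixed S, the K_4 on S has C(4, 2) = 6 edges. P[all 6 edges red] = (1/2)^6, and likewise for blue, so P[monochromatic] = 2·(1/2)^6 = 2^{1 − 6} = 1/32.
By linearity of expectation: E[X] = C(7, 4) · 2^{1 − 6} = 35 · 1/32 = 35/32.
Numerically: E[X] ≈ 1.093750.

E[X] = C(7,4)·2^(1−C(4,2)) = 35/32 ≈ 1.093750.


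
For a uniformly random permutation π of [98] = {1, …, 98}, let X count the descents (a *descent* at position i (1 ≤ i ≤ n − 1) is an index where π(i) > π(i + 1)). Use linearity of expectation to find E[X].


Write X = Σ X_I over i = 1, …, 97, with X_I the indicator of one descent.
There are 97 indicators.
For each fixed i, the pair (π(i), π(i+1)) is a uniformly random ordered pair of distinct values from {1, …, 98}; by symmetry P[π(i) > π(i+1)] = 1/2.
By linearity: E[X] = 97 · (1/2) = (98 − 1) · (1/2) = 97/2 ≈ 48.50000.

E[X] = 97/2 = 48.50000.


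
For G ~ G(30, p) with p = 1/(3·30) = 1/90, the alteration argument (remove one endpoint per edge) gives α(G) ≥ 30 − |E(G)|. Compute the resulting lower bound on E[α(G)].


E[|E(G)|] = C(30, 2)·p = 435 · (1/90) = 29/6.
E[α(G)] ≥ n − E[|E(G)|] = 30 − 29/6 = 151/6.
Numerically: ≈ 25.16667.
(This is only a lower bound; the true E[α(G)] may be larger.)

E[α(G)] ≥ 151/6 ≈ 25.16667.


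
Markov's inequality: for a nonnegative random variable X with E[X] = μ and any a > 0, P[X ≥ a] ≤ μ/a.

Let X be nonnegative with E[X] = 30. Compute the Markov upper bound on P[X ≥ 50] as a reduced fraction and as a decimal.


μ = E[X] = 30, a = 50.
Markov: P[X ≥ 50] ≤ μ/a = (30)/50 = 3/5.
Numerically: ≈ 0.60000.
(Since a = 50 > μ = 30.00000, the bound 3/5 is < 1 and informative.)

P[X ≥ 50] ≤ 3/5 ≈ 0.60000.


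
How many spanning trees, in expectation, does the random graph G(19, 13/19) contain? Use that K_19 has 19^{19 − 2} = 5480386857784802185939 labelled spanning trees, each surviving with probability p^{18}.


K_19 has 19^{19 − 2} = 5480386857784802185939 labelled spanning trees.
For each such spanning tree H, let X_H = 1 if all 18 edges of H are present in G. Then P[X_H = 1] = p^{18} = (13/19)^{18} = 112455406951957393129/104127350297911241532841.
By linearity of expectation: E[X] = Σ_H E[X_H] = 5480386857784802185939 · p^{18} = 5480386857784802185939 · 112455406951957393129/104127350297911241532841 = 112455406951957393129/19.
Numerically: E[X] ≈ 5.92e+18.

E[X] = 5480386857784802185939 · (13/19)^{18} = 112455406951957393129/19 ≈ 5.92e+18.


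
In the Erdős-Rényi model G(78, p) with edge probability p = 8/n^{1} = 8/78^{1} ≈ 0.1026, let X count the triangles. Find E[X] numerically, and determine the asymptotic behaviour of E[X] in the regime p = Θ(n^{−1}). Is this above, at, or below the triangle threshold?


Number of potential triangles: C(78, 3) = 76076.
Each occurs with probability p³ ≈ (0.1026)³ ≈ 1.078912e-03.
By linearity: E[X] = C(78, 3)·p³ ≈ 76076 · 1.078912e-03 ≈ 82.0793.
Here α = 1, so p = 8/n is exactly at the triangle threshold p ~ 1/n. Asymptotically E[X] → c³/6 = 8³/6 = 256/3 ≈ 85.3333, a bounded constant. In this regime the triangle count is asymptotically Poisson(c³/6).

E[X] ≈ 82.0793; in regime p = Θ(1/n^{1}) E[X] stays bounded (at the triangle threshold p ~ 1/n).


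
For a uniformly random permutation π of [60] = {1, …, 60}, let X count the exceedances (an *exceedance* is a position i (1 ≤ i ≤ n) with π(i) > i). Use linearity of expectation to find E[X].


Write X = Σ_{i=1}^{60} X_i, where X_i = 1_{π(i) > i}.
For each fixed i, π(i) is uniform over {1, …, 60} (marginal of a uniform permutation), so P[π(i) > i] = (n − i)/n. Summing: Σ_{i=1}^{60} (n − i)/n = (0 + 1 + … + 59)/60 = 60(60 − 1)/(2·60) = (60 − 1)/2.
Hence E[X] = Σ_{i=1}^{60} (60 − i)/60 = 59/2 ≈ 29.50000.

E[X] = 59/2 = 29.50000.


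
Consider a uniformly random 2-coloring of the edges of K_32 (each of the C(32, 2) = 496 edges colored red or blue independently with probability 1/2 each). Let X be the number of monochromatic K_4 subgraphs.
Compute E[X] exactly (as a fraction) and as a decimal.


Let X = Σ_S X_S over the C(32, 4) = 35960 subsets S of size 4, where X_S = 1 if the K_4 on S is monochromatic.
For a fixed S, the K_4 on S has C(4, 2) = 6 edges. P[all 6 edges red] = (1/2)^6, and likewise for blue, so P[monochromatic] = 2·(1/2)^6 = 2^{1 − 6} = 1/32.
By linearity: E[X] = C(32, 4) · 2^{1 − 6} = 35960 · 1/32 = 4495/4.
Numerically: E[X] ≈ 1123.75000.

E[X] = C(32,4)·2^(1−C(4,2)) = 4495/4 ≈ 1123.75000.


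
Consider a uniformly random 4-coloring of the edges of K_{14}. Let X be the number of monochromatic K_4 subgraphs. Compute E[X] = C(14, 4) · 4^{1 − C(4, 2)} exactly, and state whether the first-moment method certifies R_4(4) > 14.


E[X] = C(14, 4) · 4^{1 − 6} = 1001 · 4^{−5} = 1001/1024.
As a reduced fraction: E[X] = 1001/1024 ≈ 0.978.
Is E[X] < 1? YES.
Since E[X] < 1, there exists a 4-coloring of K_{14} with no monochromatic K_4; hence R_4(4) > 14.

E[X] = 1001/1024 ≈ 0.978; E[X] < 1, so R_4(4) > 14.


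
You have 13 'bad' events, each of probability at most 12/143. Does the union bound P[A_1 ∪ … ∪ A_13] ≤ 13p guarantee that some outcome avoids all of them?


Union bound: P[∪_{i=1}^{13} A_i] ≤ Σ_i P[A_i] ≤ 13·p = 13·(12/143) = 12/11.
Numerically: 12/11 ≈ 1.09091.
Is 12/11 < 1? NO.
Since the bound 12/11 is ≥ 1, the union bound is uninformative here; it does NOT by itself certify existence.

13·p = 12/11 ≈ 1.09091; existence NOT certified by the union bound.


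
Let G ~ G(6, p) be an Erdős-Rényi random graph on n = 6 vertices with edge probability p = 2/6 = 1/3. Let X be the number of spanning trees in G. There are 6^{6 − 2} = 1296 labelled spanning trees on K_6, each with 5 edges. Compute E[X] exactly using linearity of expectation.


K_6 has 6^{6 − 2} = 1296 labelled spanning trees.
For each such spanning tree H, let X_H = 1 if all 5 edges of H are present in G. Then P[X_H = 1] = p^{5} = (1/3)^{5} = 1/243.
Summing the indicators: E[X] = Σ_H E[X_H] = 1296 · p^{5} = 1296 · 1/243 = 16/3.
Numerically: E[X] ≈ 5.33.

E[X] = 1296 · (1/3)^{5} = 16/3 ≈ 5.33.


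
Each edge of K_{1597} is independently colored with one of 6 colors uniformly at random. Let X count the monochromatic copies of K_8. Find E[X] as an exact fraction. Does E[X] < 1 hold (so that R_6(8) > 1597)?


E[X] = C(1597, 8) · 6^{1 − 28} = 1031080153060953275445 · 6^{−27} = 1031080153060953275445/1023490369077469249536.
As a reduced fraction: E[X] = 38188153817072343535/37907050706572935168 ≈ 1.00742.
Is E[X] < 1? NO.
Since E[X] ≥ 1, the first-moment bound is inconclusive at n = 1597; it does NOT by itself certify R_6(8) > 1597.

E[X] = 38188153817072343535/37907050706572935168 ≈ 1.00742; E[X] ≥ 1; first-moment method inconclusive here.


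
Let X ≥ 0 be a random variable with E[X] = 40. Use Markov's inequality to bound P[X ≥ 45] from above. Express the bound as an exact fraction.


μ = E[X] = 40, a = 45.
Markov: P[X ≥ 45] ≤ μ/a = (40)/45 = 8/9.
Numerically: ≈ 0.8889.
(Since a = 45 > μ = 40.0000, the bound 8/9 is < 1 and informative.)

P[X ≥ 45] ≤ 8/9 ≈ 0.8889.


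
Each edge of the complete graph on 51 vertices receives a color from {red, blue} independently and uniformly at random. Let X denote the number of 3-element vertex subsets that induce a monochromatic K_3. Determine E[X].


Let X = Σ_S X_S over the C(51, 3) = 20825 subsets S of size 3, where X_S = 1 if the K_3 on S is monochromatic.
For a fixed S, the K_3 on S has C(3, 2) = 3 edges. P[all 3 edges red] = (1/2)^3, and likewise for blue, so P[monochromatic] = 2·(1/2)^3 = 2^{1 − 3} = 1/4.
By linearity: E[X] = C(51, 3) · 2^{1 − 3} = 20825 · 1/4 = 20825/4.
Numerically: E[X] ≈ 5206.250000.

E[X] = C(51,3)·2^(1−C(3,2)) = 20825/4 ≈ 5206.250000.


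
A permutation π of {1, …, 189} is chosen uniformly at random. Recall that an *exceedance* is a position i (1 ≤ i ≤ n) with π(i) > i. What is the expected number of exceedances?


Write X = Σ_{i=1}^{189} X_i, where X_i = 1_{π(i) > i}.
For each fixed i, π(i) is uniform over {1, …, 189} (marginal of a uniform permutation), so P[π(i) > i] = (n − i)/n. Summing: Σ_{i=1}^{189} (n − i)/n = (0 + 1 + … + 188)/189 = 189(189 − 1)/(2·189) = (189 − 1)/2.
Hence E[X] = Σ_{i=1}^{189} (189 − i)/189 = 94 ≈ 94.000.

E[X] = 94 = 94.000.


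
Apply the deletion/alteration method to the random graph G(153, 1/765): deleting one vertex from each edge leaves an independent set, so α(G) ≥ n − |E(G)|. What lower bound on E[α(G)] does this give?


E[|E(G)|] = C(153, 2)·p = 11628 · (1/765) = 76/5.
E[α(G)] ≥ n − E[|E(G)|] = 153 − 76/5 = 689/5.
Numerically: ≈ 137.800000.
(This is only a lower bound; the true E[α(G)] may be larger.)

E[α(G)] ≥ 689/5 ≈ 137.800000.


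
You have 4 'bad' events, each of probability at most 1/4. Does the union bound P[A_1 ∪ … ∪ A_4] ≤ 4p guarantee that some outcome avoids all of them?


Union bound: P[∪_{i=1}^{4} A_i] ≤ Σ_i P[A_i] ≤ 4·p = 4·(1/4) = 1.
Numerically: 1 ≈ 1.000.
Is 1 < 1? NO.
Since the bound 1 is ≥ 1, the union bound is uninformative here; it does NOT by itself certify existence.

4·p = 1 ≈ 1.000; existence NOT certified by the union bound.


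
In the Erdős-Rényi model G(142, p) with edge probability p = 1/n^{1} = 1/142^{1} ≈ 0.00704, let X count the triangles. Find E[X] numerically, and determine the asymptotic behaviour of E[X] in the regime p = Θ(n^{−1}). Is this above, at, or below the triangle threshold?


Number of potential triangles: C(142, 3) = 467180.
Each occurs with probability p³ ≈ (0.00704)³ ≈ 3.49249e-07.
By linearity: E[X] = C(142, 3)·p³ ≈ 467180 · 3.49249e-07 ≈ 0.163.
Here α = 1, so p = 1/n is exactly at the triangle threshold p ~ 1/n. Asymptotically E[X] → c³/6 = 1³/6 = 1/6 ≈ 0.167, a bounded constant. In this regime the triangle count is asymptotically Poisson(c³/6).

E[X] ≈ 0.163; in regime p = Θ(1/n^{1}) E[X] stays bounded (at the triangle threshold p ~ 1/n).


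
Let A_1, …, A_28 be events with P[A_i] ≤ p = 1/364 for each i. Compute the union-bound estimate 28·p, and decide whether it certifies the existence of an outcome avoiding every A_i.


Union bound: P[∪_{i=1}^{28} A_i] ≤ Σ_i P[A_i] ≤ 28·p = 28·(1/364) = 1/13.
Numerically: 1/13 ≈ 0.077.
Is 1/13 < 1? YES.
Since P[∪ A_i] ≤ 1/13 < 1, the complement has P[∩ A_i^c] ≥ 1 − 1/13 = 12/13 > 0, so some outcome avoids every A_i.

28·p = 1/13 ≈ 0.077; existence CERTIFIED by the union bound.


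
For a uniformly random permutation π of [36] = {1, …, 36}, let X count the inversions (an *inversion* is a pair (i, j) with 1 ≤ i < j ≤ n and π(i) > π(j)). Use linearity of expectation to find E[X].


Write X = Σ X_I over the C(36, 2) = 630 pairs i < j, with X_I the indicator of one inversion.
There are 630 indicators.
For each fixed pair i < j, the values π(i) and π(j) are two distinct elements of {1, …, 36} in uniformly random order; by symmetry P[π(i) > π(j)] = 1/2.
By linearity: E[X] = 630 · (1/2) = C(36, 2) · (1/2) = 630/2 = 315 ≈ 315.000.

E[X] = 315 = 315.000.


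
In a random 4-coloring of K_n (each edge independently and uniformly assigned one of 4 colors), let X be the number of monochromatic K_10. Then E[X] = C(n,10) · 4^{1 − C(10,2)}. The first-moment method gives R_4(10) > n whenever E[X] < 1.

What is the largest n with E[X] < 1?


We need C(n, 10) · 4^{1 − 45} < 1, i.e. C(n, 10) < 4^{45 − 1} = 309485009821345068724781056.
Check values of n near the boundary:
  n = 2020: C(2020, 10) = 304832018578739931133653656; 304832018578739931133653656 < 309485009821345068724781056? YES
  n = 2021: C(2021, 10) = 306347841644770462864800616; 306347841644770462864800616 < 309485009821345068724781056? YES
  n = 2022: C(2022, 10) = 307870445231474093395937796; 307870445231474093395937796 < 309485009821345068724781056? YES
  n = 2023: C(2023, 10) = 309399856285778485315440716; 309399856285778485315440716 < 309485009821345068724781056? YES
  n = 2024: C(2024, 10) = 310936101848269937576192656; 310936101848269937576192656 < 309485009821345068724781056? NO
  n = 2025: C(2025, 10) = 312479209053472269772600560; 312479209053472269772600560 < 309485009821345068724781056? NO
The largest n with C(n, 10) < 309485009821345068724781056 is n = 2023 (where E[X] = 77349964071444621328860179/77371252455336267181195264 ≈ 0.9997249). Hence R_4(10) > 2023, i.e. R_4(10) ≥ 2024.

Largest n = 2023; hence R_4(10) > 2023.


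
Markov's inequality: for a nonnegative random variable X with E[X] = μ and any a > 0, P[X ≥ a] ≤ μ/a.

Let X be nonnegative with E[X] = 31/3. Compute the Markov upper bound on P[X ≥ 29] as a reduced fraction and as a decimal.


μ = E[X] = 31/3, a = 29.
Markov: P[X ≥ 29] ≤ μ/a = (31/3)/29 = 31/87.
Numerically: ≈ 0.35632.
(Since a = 29 > μ = 10.33333, the bound 31/87 is < 1 and informative.)

P[X ≥ 29] ≤ 31/87 ≈ 0.35632.


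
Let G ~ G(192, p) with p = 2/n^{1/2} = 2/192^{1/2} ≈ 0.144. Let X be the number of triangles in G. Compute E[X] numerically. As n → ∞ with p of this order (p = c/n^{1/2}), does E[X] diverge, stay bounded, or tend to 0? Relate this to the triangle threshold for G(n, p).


Number of potential triangles: C(192, 3) = 1161280.
Each occurs with probability p³ ≈ (0.144)³ ≈ 3.00703e-03.
By linearity: E[X] = C(192, 3)·p³ ≈ 1161280 · 3.00703e-03 ≈ 3492.007.
Since α = 1/2 < 1, p = c/n^{1/2} ≫ 1/n is above the triangle threshold p ~ 1/n. Asymptotically E[X] ~ (c³/6)·n^{3(1−α)} = (2³/6)·n^{1.5} → ∞; triangles are abundant w.h.p.

E[X] ≈ 3492.007; in regime p = Θ(1/n^{1/2}) E[X] diverges (above the triangle threshold p ~ 1/n).


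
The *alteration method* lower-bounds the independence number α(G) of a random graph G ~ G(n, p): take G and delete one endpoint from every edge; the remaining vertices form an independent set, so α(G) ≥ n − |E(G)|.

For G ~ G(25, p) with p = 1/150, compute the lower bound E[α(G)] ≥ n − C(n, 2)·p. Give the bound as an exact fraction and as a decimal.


E[|E(G)|] = C(25, 2)·p = 300 · (1/150) = 2.
E[α(G)] ≥ n − E[|E(G)|] = 25 − 2 = 23.
Numerically: ≈ 23.000000.
(This is only a lower bound; the true E[α(G)] may be larger.)

E[α(G)] ≥ 23 ≈ 23.000000.


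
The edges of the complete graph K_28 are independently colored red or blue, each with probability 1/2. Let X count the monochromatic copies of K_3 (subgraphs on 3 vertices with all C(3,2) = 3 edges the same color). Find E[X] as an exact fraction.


Let X = Σ_S X_S over the C(28, 3) = 3276 subsets S of size 3, where X_S = 1 if the K_3 on S is monochromatic.
For a fixed S, the K_3 on S has C(3, 2) = 3 edges. P[all 3 edges red] = (1/2)^3, and likewise for blue, so P[monochromatic] = 2·(1/2)^3 = 2^{1 − 3} = 1/4.
By linearity: E[X] = C(28, 3) · 2^{1 − 3} = 3276 · 1/4 = 819.
Numerically: E[X] ≈ 819.0000.

E[X] = C(28,3)·2^(1−C(3,2)) = 819 ≈ 819.0000.


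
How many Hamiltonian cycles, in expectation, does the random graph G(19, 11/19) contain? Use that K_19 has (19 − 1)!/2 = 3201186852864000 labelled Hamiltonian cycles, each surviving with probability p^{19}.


K_19 has (19 − 1)!/2 = 3201186852864000 labelled Hamiltonian cycles.
For each such Hamiltonian cycle H, let X_H = 1 if all 19 edges of H are present in G. Then P[X_H = 1] = p^{19} = (11/19)^{19} = 61159090448414546291/1978419655660313589123979.
By linearity: E[X] = Σ_H E[X_H] = 3201186852864000 · p^{19} = 3201186852864000 · 61159090448414546291/1978419655660313589123979 = 195781676276584883979724733927424000/1978419655660313589123979.
Numerically: E[X] ≈ 9.8959e+10.

E[X] = 3201186852864000 · (11/19)^{19} = 195781676276584883979724733927424000/1978419655660313589123979 ≈ 9.8959e+10.


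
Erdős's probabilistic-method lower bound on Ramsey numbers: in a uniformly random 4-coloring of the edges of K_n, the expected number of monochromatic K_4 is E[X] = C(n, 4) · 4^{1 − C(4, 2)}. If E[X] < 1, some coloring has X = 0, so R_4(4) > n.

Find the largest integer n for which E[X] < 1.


We need C(n, 4) · 4^{1 − 6} < 1, i.e. C(n, 4) < 4^{6 − 1} = 1024.
Check values of n near the boundary:
  n = 12: C(12, 4) = 495; 495 < 1024? YES
  n = 13: C(13, 4) = 715; 715 < 1024? YES
  n = 14: C(14, 4) = 1001; 1001 < 1024? YES
  n = 15: C(15, 4) = 1365; 1365 < 1024? NO
The largest n with C(n, 4) < 1024 is n = 14 (where E[X] = 1001/1024 ≈ 0.97754). Hence R_4(4) > 14, i.e. R_4(4) ≥ 15.

Largest n = 14; hence R_4(4) > 14.


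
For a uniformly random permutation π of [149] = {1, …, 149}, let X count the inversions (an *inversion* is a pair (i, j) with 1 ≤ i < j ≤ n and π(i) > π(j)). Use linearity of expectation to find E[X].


Write X = Σ X_I over the C(149, 2) = 11026 pairs i < j, with X_I the indicator of one inversion.
There are 11026 indicators.
For each fixed pair i < j, the values π(i) and π(j) are two distinct elements of {1, …, 149} in uniformly random order; by symmetry P[π(i) > π(j)] = 1/2.
By linearity: E[X] = 11026 · (1/2) = C(149, 2) · (1/2) = 11026/2 = 5513 ≈ 5513.000.

E[X] = 5513 = 5513.000.


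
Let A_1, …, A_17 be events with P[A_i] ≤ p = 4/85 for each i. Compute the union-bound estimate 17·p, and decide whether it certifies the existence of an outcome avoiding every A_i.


Union bound: P[∪_{i=1}^{17} A_i] ≤ Σ_i P[A_i] ≤ 17·p = 17·(4/85) = 4/5.
Numerically: 4/5 ≈ 0.80000.
Is 4/5 < 1? YES.
Since P[∪ A_i] ≤ 4/5 < 1, the complement has P[∩ A_i^c] ≥ 1 − 4/5 = 1/5 > 0, so some outcome avoids every A_i.

17·p = 4/5 ≈ 0.80000; existence CERTIFIED by the union bound.


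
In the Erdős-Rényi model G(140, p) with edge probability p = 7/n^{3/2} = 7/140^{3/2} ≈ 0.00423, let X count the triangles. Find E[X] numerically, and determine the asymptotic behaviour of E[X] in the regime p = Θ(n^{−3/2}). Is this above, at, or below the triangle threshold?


Number of potential triangles: C(140, 3) = 447580.
Each occurs with probability p³ ≈ (0.00423)³ ≈ 7.54602e-08.
By linearity: E[X] = C(140, 3)·p³ ≈ 447580 · 7.54602e-08 ≈ 0.034.
Since α = 3/2 > 1, p = c/n^{3/2} = o(1/n) is below the triangle threshold p ~ 1/n. Asymptotically E[X] ~ (c³/6)·n^{3(1−α)} = (7³/6)·n^{-1.5} → 0, so by Markov's inequality G has no triangles w.h.p.

E[X] ≈ 0.034; in regime p = Θ(1/n^{3/2}) E[X] tends to 0 (below the triangle threshold p ~ 1/n).


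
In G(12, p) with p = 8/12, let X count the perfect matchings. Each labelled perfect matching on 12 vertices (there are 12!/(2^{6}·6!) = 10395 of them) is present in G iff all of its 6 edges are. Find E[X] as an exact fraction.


K_12 has 12!/(2^{6}·6!) = 10395 labelled perfect matchings.
For each such perfect matching H, let X_H = 1 if all 6 edges of H are present in G. Then P[X_H = 1] = p^{6} = (2/3)^{6} = 64/729.
By linearity of expectation: E[X] = Σ_H E[X_H] = 10395 · p^{6} = 10395 · 64/729 = 24640/27.
Numerically: E[X] ≈ 913.

E[X] = 10395 · (2/3)^{6} = 24640/27 ≈ 913.


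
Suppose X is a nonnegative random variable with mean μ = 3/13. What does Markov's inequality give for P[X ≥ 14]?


μ = E[X] = 3/13, a = 14.
Markov: P[X ≥ 14] ≤ μ/a = (3/13)/14 = 3/182.
Numerically: ≈ 0.016.
(Since a = 14 > μ = 0.231, the bound 3/182 is < 1 and informative.)

P[X ≥ 14] ≤ 3/182 ≈ 0.016.


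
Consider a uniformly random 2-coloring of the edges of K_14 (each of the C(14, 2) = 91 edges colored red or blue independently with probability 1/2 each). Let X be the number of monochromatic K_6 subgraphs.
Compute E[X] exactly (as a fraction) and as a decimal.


Let X = Σ_S X_S over the C(14, 6) = 3003 subsets S of size 6, where X_S = 1 if the K_6 on S is monochromatic.
For a fixed S, the K_6 on S has C(6, 2) = 15 edges. P[all 15 edges red] = (1/2)^15, and likewise for blue, so P[monochromatic] = 2·(1/2)^15 = 2^{1 − 15} = 1/16384.
By linearity of expectation: E[X] = C(14, 6) · 2^{1 − 15} = 3003 · 1/16384 = 3003/16384.
Numerically: E[X] ≈ 0.18329.

E[X] = C(14,6)·2^(1−C(6,2)) = 3003/16384 ≈ 0.18329.


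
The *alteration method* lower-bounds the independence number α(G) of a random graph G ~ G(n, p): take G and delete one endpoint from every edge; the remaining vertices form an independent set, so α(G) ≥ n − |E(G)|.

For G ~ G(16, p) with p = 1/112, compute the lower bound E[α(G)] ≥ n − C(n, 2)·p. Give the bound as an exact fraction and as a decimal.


E[|E(G)|] = C(16, 2)·p = 120 · (1/112) = 15/14.
E[α(G)] ≥ n − E[|E(G)|] = 16 − 15/14 = 209/14.
Numerically: ≈ 14.92857.
(This is only a lower bound; the true E[α(G)] may be larger.)

E[α(G)] ≥ 209/14 ≈ 14.92857.


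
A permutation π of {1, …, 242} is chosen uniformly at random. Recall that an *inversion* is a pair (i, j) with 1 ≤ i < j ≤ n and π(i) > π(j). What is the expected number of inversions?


Write X = Σ X_I over the C(242, 2) = 29161 pairs i < j, with X_I the indicator of one inversion.
There are 29161 indicators.
For each fixed pair i < j, the values π(i) and π(j) are two distinct elements of {1, …, 242} in uniformly random order; by symmetry P[π(i) > π(j)] = 1/2.
By linearity: E[X] = 29161 · (1/2) = C(242, 2) · (1/2) = 29161/2 = 29161/2 ≈ 14580.500000.

E[X] = 29161/2 = 14580.500000.


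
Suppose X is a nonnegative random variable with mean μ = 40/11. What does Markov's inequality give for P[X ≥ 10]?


μ = E[X] = 40/11, a = 10.
Markov: P[X ≥ 10] ≤ μ/a = (40/11)/10 = 4/11.
Numerically: ≈ 0.36364.
(Since a = 10 > μ = 3.63636, the bound 4/11 is < 1 and informative.)

P[X ≥ 10] ≤ 4/11 ≈ 0.36364.


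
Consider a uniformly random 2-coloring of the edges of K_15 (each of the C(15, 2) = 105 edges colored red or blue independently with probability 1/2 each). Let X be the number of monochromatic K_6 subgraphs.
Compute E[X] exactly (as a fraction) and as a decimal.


Let X = Σ_S X_S over the C(15, 6) = 5005 subsets S of size 6, where X_S = 1 if the K_6 on S is monochromatic.
For a fixed S, the K_6 on S has C(6, 2) = 15 edges. P[all 15 edges red] = (1/2)^15, and likewise for blue, so P[monochromatic] = 2·(1/2)^15 = 2^{1 − 15} = 1/16384.
By linearity: E[X] = C(15, 6) · 2^{1 − 15} = 5005 · 1/16384 = 5005/16384.
Numerically: E[X] ≈ 0.3055.

E[X] = C(15,6)·2^(1−C(6,2)) = 5005/16384 ≈ 0.3055.


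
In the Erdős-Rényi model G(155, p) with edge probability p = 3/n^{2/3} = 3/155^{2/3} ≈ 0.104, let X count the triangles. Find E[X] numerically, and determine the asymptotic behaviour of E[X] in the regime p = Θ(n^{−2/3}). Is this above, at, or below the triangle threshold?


Number of potential triangles: C(155, 3) = 608685.
Each occurs with probability p³ ≈ (0.104)³ ≈ 1.12383e-03.
By linearity: E[X] = C(155, 3)·p³ ≈ 608685 · 1.12383e-03 ≈ 684.058.
Since α = 2/3 < 1, p = c/n^{2/3} ≫ 1/n is above the triangle threshold p ~ 1/n. Asymptotically E[X] ~ (c³/6)·n^{3(1−α)} = (3³/6)·n^{1} → ∞; triangles are abundant w.h.p.

E[X] ≈ 684.058; in regime p = Θ(1/n^{2/3}) E[X] diverges (above the triangle threshold p ~ 1/n).


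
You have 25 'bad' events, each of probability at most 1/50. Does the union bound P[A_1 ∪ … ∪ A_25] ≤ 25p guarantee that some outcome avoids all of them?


Union bound: P[∪_{i=1}^{25} A_i] ≤ Σ_i P[A_i] ≤ 25·p = 25·(1/50) = 1/2.
Numerically: 1/2 ≈ 0.5000.
Is 1/2 < 1? YES.
Since P[∪ A_i] ≤ 1/2 < 1, the complement has P[∩ A_i^c] ≥ 1 − 1/2 = 1/2 > 0, so some outcome avoids every A_i.

25·p = 1/2 ≈ 0.5000; existence CERTIFIED by the union bound.


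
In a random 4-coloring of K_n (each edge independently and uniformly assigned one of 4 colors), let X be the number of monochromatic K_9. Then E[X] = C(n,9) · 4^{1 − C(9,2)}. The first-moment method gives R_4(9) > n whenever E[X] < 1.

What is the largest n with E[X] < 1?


We need C(n, 9) · 4^{1 − 36} < 1, i.e. C(n, 9) < 4^{36 − 1} = 1180591620717411303424.
Check values of n near the boundary:
  n = 908: C(908, 9) = 1111058428637338083100; 1111058428637338083100 < 1180591620717411303424? YES
  n = 909: C(909, 9) = 1122169012923711463931; 1122169012923711463931 < 1180591620717411303424? YES
  n = 910: C(910, 9) = 1133378248346922788210; 1133378248346922788210 < 1180591620717411303424? YES
  n = 911: C(911, 9) = 1144686900492291197405; 1144686900492291197405 < 1180591620717411303424? YES
  n = 912: C(912, 9) = 1156095740032081475120; 1156095740032081475120 < 1180591620717411303424? YES
  n = 913: C(913, 9) = 1167605542753639808390; 1167605542753639808390 < 1180591620717411303424? YES
  n = 914: C(914, 9) = 1179217089587653905932; 1179217089587653905932 < 1180591620717411303424? YES
  n = 915: C(915, 9) = 1190931166636537885130; 1190931166636537885130 < 1180591620717411303424? NO
  n = 916: C(916, 9) = 1202748565202942340440; 1202748565202942340440 < 1180591620717411303424? NO
  n = 917: C(917, 9) = 1214670081818390006810; 1214670081818390006810 < 1180591620717411303424? NO
The largest n with C(n, 9) < 1180591620717411303424 is n = 914 (where E[X] = 294804272396913476483/295147905179352825856 ≈ 0.999). Hence R_4(9) > 914, i.e. R_4(9) ≥ 915.

Largest n = 914; hence R_4(9) > 914.


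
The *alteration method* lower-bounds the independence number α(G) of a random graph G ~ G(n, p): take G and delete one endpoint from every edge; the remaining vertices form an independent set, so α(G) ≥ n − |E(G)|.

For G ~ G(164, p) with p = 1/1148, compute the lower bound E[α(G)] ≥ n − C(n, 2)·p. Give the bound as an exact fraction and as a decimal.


E[|E(G)|] = C(164, 2)·p = 13366 · (1/1148) = 163/14.
E[α(G)] ≥ n − E[|E(G)|] = 164 − 163/14 = 2133/14.
Numerically: ≈ 152.35714.
(This is only a lower bound; the true E[α(G)] may be larger.)

E[α(G)] ≥ 2133/14 ≈ 152.35714.


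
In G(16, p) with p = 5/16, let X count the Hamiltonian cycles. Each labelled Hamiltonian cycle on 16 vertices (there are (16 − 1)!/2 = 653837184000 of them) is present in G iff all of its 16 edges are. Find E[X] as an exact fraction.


K_16 has (16 − 1)!/2 = 653837184000 labelled Hamiltonian cycles.
For each such Hamiltonian cycle H, let X_H = 1 if all 16 edges of H are present in G. Then P[X_H = 1] = p^{16} = (5/16)^{16} = 152587890625/18446744073709551616.
By linearity: E[X] = Σ_H E[X_H] = 653837184000 · p^{16} = 653837184000 · 152587890625/18446744073709551616 = 97429332733154296875/18014398509481984.
Numerically: E[X] ≈ 5408.

E[X] = 653837184000 · (5/16)^{16} = 97429332733154296875/18014398509481984 ≈ 5408.


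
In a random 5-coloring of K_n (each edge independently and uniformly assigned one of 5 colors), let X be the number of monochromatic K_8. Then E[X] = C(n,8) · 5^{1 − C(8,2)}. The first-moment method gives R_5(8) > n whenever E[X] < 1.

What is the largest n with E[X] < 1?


We need C(n, 8) · 5^{1 − 28} < 1, i.e. C(n, 8) < 5^{28 − 1} = 7450580596923828125.
Check values of n near the boundary:
  n = 859: C(859, 8) = 7115855595170747139; 7115855595170747139 < 7450580596923828125? YES
  n = 860: C(860, 8) = 7182671140665308145; 7182671140665308145 < 7450580596923828125? YES
  n = 861: C(861, 8) = 7250034996615275865; 7250034996615275865 < 7450580596923828125? YES
  n = 862: C(862, 8) = 7317951015318931845; 7317951015318931845 < 7450580596923828125? YES
  n = 863: C(863, 8) = 7386423071602617757; 7386423071602617757 < 7450580596923828125? YES
  n = 864: C(864, 8) = 7455455062926006708; 7455455062926006708 < 7450580596923828125? NO
The largest n with C(n, 8) < 7450580596923828125 is n = 863 (where E[X] = 7386423071602617757/7450580596923828125 ≈ 0.991). Hence R_5(8) > 863, i.e. R_5(8) ≥ 864.

Largest n = 863; hence R_5(8) > 863.


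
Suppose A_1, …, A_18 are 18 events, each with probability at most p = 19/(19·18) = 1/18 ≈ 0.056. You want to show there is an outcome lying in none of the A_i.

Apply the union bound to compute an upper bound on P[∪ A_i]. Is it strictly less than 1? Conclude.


Union bound: P[∪_{i=1}^{18} A_i] ≤ Σ_i P[A_i] ≤ 18·p = 18·(1/18) = 1.
Numerically: 1 ≈ 1.000.
Is 1 < 1? NO.
Since the bound 1 is ≥ 1, the union bound is uninformative here; it does NOT by itself certify existence.

18·p = 1 ≈ 1.000; existence NOT certified by the union bound.


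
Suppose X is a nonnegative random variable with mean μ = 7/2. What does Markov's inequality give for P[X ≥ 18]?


μ = E[X] = 7/2, a = 18.
Markov: P[X ≥ 18] ≤ μ/a = (7/2)/18 = 7/36.
Numerically: ≈ 0.19444.
(Since a = 18 > μ = 3.50000, the bound 7/36 is < 1 and informative.)

P[X ≥ 18] ≤ 7/36 ≈ 0.19444.


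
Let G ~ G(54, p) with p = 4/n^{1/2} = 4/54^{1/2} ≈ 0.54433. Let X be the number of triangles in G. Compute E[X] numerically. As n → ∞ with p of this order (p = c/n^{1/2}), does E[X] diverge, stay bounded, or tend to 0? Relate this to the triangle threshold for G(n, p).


Number of potential triangles: C(54, 3) = 24804.
Each occurs with probability p³ ≈ (0.54433)³ ≈ 1.6128328e-01.
By linearity: E[X] = C(54, 3)·p³ ≈ 24804 · 1.6128328e-01 ≈ 4000.47036.
Since α = 1/2 < 1, p = c/n^{1/2} ≫ 1/n is above the triangle threshold p ~ 1/n. Asymptotically E[X] ~ (c³/6)·n^{3(1−α)} = (4³/6)·n^{1.5} → ∞; triangles are abundant w.h.p.

E[X] ≈ 4000.47036; in regime p = Θ(1/n^{1/2}) E[X] diverges (above the triangle threshold p ~ 1/n).


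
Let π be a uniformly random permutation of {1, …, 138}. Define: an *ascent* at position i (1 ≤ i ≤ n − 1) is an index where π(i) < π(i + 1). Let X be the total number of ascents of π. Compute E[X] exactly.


Write X = Σ X_I over i = 1, …, 137, with X_I the indicator of one ascent.
There are 137 indicators.
For each fixed i, the pair (π(i), π(i+1)) is a uniformly random ordered pair of distinct values from {1, …, 138}; by symmetry P[π(i) < π(i+1)] = 1/2.
By linearity: E[X] = 137 · (1/2) = (138 − 1) · (1/2) = 137/2 ≈ 68.500.

E[X] = 137/2 = 68.500.


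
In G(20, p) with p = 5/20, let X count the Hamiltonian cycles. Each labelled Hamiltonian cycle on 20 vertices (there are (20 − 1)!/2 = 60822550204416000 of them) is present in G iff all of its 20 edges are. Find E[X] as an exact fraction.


K_20 has (20 − 1)!/2 = 60822550204416000 labelled Hamiltonian cycles.
For each such Hamiltonian cycle H, let X_H = 1 if all 20 edges of H are present in G. Then P[X_H = 1] = p^{20} = (1/4)^{20} = 1/1099511627776.
By linearity: E[X] = Σ_H E[X_H] = 60822550204416000 · p^{20} = 60822550204416000 · 1/1099511627776 = 1856156927625/33554432.
Numerically: E[X] ≈ 55317.8.

E[X] = 60822550204416000 · (1/4)^{20} = 1856156927625/33554432 ≈ 55317.8.


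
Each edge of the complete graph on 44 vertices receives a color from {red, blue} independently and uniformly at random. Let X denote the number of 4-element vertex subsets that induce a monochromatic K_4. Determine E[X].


Let X = Σ_S X_S over the C(44, 4) = 135751 subsets S of size 4, where X_S = 1 if the K_4 on S is monochromatic.
For a fixed S, the K_4 on S has C(4, 2) = 6 edges. P[all 6 edges red] = (1/2)^6, and likewise for blue, so P[monochromatic] = 2·(1/2)^6 = 2^{1 − 6} = 1/32.
By linearity of expectation: E[X] = C(44, 4) · 2^{1 − 6} = 135751 · 1/32 = 135751/32.
Numerically: E[X] ≈ 4242.218750.

E[X] = C(44,4)·2^(1−C(4,2)) = 135751/32 ≈ 4242.218750.


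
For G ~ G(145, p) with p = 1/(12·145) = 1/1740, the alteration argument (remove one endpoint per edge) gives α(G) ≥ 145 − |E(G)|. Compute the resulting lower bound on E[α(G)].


E[|E(G)|] = C(145, 2)·p = 10440 · (1/1740) = 6.
E[α(G)] ≥ n − E[|E(G)|] = 145 − 6 = 139.
Numerically: ≈ 139.000.
(This is only a lower bound; the true E[α(G)] may be larger.)

E[α(G)] ≥ 139 ≈ 139.000.


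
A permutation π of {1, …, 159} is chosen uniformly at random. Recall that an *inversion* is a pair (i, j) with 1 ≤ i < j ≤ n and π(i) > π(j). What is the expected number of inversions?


Write X = Σ X_I over the C(159, 2) = 12561 pairs i < j, with X_I the indicator of one inversion.
There are 12561 indicators.
For each fixed pair i < j, the values π(i) and π(j) are two distinct elements of {1, …, 159} in uniformly random order; by symmetry P[π(i) > π(j)] = 1/2.
By linearity: E[X] = 12561 · (1/2) = C(159, 2) · (1/2) = 12561/2 = 12561/2 ≈ 6280.50000.

E[X] = 12561/2 = 6280.50000.


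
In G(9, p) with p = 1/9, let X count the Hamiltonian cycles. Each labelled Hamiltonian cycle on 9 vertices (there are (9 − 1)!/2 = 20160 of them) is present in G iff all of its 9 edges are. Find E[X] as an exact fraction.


K_9 has (9 − 1)!/2 = 20160 labelled Hamiltonian cycles.
For each such Hamiltonian cycle H, let X_H = 1 if all 9 edges of H are present in G. Then P[X_H = 1] = p^{9} = (1/9)^{9} = 1/387420489.
By linearity: E[X] = Σ_H E[X_H] = 20160 · p^{9} = 20160 · 1/387420489 = 2240/43046721.
Numerically: E[X] ≈ 5.204e-05.

E[X] = 20160 · (1/9)^{9} = 2240/43046721 ≈ 5.204e-05.


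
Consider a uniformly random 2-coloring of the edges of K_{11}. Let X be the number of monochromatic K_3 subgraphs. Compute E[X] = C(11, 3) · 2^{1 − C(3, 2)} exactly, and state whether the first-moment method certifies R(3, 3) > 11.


E[X] = C(11, 3) · 2^{1 − 3} = 165 · 2^{−2} = 165/4.
As a reduced fraction: E[X] = 165/4 ≈ 41.250000.
Is E[X] < 1? NO.
Since E[X] ≥ 1, the first-moment bound is inconclusive at n = 11; it does NOT by itself certify R(3, 3) > 11.

E[X] = 165/4 ≈ 41.250000; E[X] ≥ 1; first-moment method inconclusive here.


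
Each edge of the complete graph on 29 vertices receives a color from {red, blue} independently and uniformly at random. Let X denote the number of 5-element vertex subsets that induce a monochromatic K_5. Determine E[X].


Let X = Σ_S X_S over the C(29, 5) = 118755 subsets S of size 5, where X_S = 1 if the K_5 on S is monochromatic.
For a fixed S, the K_5 on S has C(5, 2) = 10 edges. P[all 10 edges red] = (1/2)^10, and likewise for blue, so P[monochromatic] = 2·(1/2)^10 = 2^{1 − 10} = 1/512.
By linearity of expectation: E[X] = C(29, 5) · 2^{1 − 10} = 118755 · 1/512 = 118755/512.
Numerically: E[X] ≈ 231.943359.

E[X] = C(29,5)·2^(1−C(5,2)) = 118755/512 ≈ 231.943359.


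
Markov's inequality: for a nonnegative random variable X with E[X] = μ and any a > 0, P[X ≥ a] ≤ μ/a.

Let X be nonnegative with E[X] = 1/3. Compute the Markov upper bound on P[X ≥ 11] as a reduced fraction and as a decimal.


μ = E[X] = 1/3, a = 11.
Markov: P[X ≥ 11] ≤ μ/a = (1/3)/11 = 1/33.
Numerically: ≈ 0.0303.
(Since a = 11 > μ = 0.3333, the bound 1/33 is < 1 and informative.)

P[X ≥ 11] ≤ 1/33 ≈ 0.0303.


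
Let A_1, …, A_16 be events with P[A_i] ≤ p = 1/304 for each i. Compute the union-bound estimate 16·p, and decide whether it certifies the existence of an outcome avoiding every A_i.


Union bound: P[∪_{i=1}^{16} A_i] ≤ Σ_i P[A_i] ≤ 16·p = 16·(1/304) = 1/19.
Numerically: 1/19 ≈ 0.05263.
Is 1/19 < 1? YES.
Since P[∪ A_i] ≤ 1/19 < 1, the complement has P[∩ A_i^c] ≥ 1 − 1/19 = 18/19 > 0, so some outcome avoids every A_i.

16·p = 1/19 ≈ 0.05263; existence CERTIFIED by the union bound.


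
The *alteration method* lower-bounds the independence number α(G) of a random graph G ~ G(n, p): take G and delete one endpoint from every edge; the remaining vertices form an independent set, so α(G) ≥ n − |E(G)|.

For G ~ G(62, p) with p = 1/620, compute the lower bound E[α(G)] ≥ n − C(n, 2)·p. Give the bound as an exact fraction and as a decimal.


E[|E(G)|] = C(62, 2)·p = 1891 · (1/620) = 61/20.
E[α(G)] ≥ n − E[|E(G)|] = 62 − 61/20 = 1179/20.
Numerically: ≈ 58.950000.
(This is only a lower bound; the true E[α(G)] may be larger.)

E[α(G)] ≥ 1179/20 ≈ 58.950000.


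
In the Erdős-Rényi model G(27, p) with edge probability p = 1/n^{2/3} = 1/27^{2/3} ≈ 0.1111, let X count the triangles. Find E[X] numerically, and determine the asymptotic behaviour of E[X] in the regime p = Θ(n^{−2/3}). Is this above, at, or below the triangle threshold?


Number of potential triangles: C(27, 3) = 2925.
Each occurs with probability p³ ≈ (0.1111)³ ≈ 1.371742e-03.
By linearity: E[X] = C(27, 3)·p³ ≈ 2925 · 1.371742e-03 ≈ 4.0123.
Since α = 2/3 < 1, p = c/n^{2/3} ≫ 1/n is above the triangle threshold p ~ 1/n. Asymptotically E[X] ~ (c³/6)·n^{3(1−α)} = (1³/6)·n^{1} → ∞; triangles are abundant w.h.p.

E[X] ≈ 4.0123; in regime p = Θ(1/n^{2/3}) E[X] diverges (above the triangle threshold p ~ 1/n).
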